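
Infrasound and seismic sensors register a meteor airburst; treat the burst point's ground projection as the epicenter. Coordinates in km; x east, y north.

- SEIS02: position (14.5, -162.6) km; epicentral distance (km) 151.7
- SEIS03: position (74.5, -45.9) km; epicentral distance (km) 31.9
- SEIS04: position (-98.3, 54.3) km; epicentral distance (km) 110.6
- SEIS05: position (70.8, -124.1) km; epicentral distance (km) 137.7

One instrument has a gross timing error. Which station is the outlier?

SEIS03

Solve using three stations at a time. Using SEIS02, SEIS04, SEIS05 (subtract circle equations pairwise → linear system) gives (x, y) ≈ (-10.5, -13.0).
Distances from that point to each station vs reported:
  SEIS02: calculated 151.7 vs reported 151.7 → residual 0.0 km
  SEIS03: calculated 91.2 vs reported 31.9 → residual 59.3 km
  SEIS04: calculated 110.6 vs reported 110.6 → residual 0.0 km
  SEIS05: calculated 137.7 vs reported 137.7 → residual 0.0 km
SEIS02, SEIS04, SEIS05 are mutually consistent (residuals ≈ 0); SEIS03 is off by 59.3 km.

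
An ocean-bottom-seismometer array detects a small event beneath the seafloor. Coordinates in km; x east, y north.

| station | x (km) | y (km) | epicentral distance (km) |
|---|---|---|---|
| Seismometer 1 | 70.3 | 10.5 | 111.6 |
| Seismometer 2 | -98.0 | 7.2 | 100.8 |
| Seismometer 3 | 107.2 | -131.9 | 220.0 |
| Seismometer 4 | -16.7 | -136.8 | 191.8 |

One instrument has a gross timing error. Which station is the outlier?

Solve using three stations at a time. Using Seismometer 2, Seismometer 3, Seismometer 4 (subtract circle equations pairwise → linear system) gives (x, y) ≈ (-9.1, 54.9).
Distances from that point to each station vs reported:
  Seismometer 1: calculated 91.0 vs reported 111.6 → residual 20.6 km
  Seismometer 2: calculated 100.9 vs reported 100.8 → residual 0.1 km
  Seismometer 3: calculated 220.0 vs reported 220.0 → residual 0.0 km
  Seismometer 4: calculated 191.8 vs reported 191.8 → residual 0.0 km
Seismometer 2, Seismometer 3, Seismometer 4 are mutually consistent (residuals ≈ 0); Seismometer 1 is off by 20.6 km.

Seismometer 1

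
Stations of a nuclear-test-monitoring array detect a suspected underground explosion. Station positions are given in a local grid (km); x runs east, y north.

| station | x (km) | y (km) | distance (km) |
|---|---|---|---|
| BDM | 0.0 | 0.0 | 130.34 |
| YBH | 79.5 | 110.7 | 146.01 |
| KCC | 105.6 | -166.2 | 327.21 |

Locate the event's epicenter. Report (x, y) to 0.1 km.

Circle about each station: x² + y² = 130.34²; (x − 79.5)² + (y − 110.7)² = 146.01²; (x − 105.6)² + (y + 166.2)² = 327.21².
Subtracting pairs of circle equations eliminates x²+y² and gives linear equations (the radical axes):
159.0 x + 221.4 y = 14244.34
211.2 x − 332.4 y = -51304.07
Solving the 2×2 system: x ≈ -66.5, y ≈ 112.1 km.
Check against BDM (with the unrounded x, y): √(x²+y²) = 130.33 ≈ 130.34 km. ✓

(-66.5, 112.1)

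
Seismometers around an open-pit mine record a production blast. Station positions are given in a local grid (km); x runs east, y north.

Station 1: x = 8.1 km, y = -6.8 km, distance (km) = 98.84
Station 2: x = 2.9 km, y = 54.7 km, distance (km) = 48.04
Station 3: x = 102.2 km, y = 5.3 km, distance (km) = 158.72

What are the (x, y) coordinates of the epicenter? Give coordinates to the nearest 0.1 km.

Circle about each station: (x − 8.1)² + (y + 6.8)² = 98.84²; (x − 2.9)² + (y − 54.7)² = 48.04²; (x − 102.2)² + (y − 5.3)² = 158.72².
Subtracting pairs of circle equations eliminates x²+y² and gives linear equations (the radical axes):
-10.4 x + 123.0 y = 10350.15
188.2 x + 24.2 y = -5061.61
Solving the 2×2 system: x ≈ -37.3, y ≈ 81.0 km.

x ≈ -37.3 km, y ≈ 81.0 km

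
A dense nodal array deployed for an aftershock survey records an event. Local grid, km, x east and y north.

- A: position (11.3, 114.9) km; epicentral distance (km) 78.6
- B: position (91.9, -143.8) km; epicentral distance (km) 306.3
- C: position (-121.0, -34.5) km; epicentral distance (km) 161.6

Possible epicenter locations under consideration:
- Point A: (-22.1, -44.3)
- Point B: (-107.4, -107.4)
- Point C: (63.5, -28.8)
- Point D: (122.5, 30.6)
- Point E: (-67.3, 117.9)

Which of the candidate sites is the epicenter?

Point E

For each candidate, compare |candidate − station| to the reported distance:
Point A: residuals A 84.1, B 155.0, C 62.2 → max 155.0 km
Point B: residuals A 173.4, B 103.7, C 87.4 → max 173.4 km
Point C: residuals A 74.3, B 187.8, C 23.0 → max 187.8 km
Point D: residuals A 60.9, B 129.2, C 90.5 → max 129.2 km
Point E: residuals A 0.1, B 0.0, C 0.0 → max 0.1 km
Only Point E has all residuals ≈ 0.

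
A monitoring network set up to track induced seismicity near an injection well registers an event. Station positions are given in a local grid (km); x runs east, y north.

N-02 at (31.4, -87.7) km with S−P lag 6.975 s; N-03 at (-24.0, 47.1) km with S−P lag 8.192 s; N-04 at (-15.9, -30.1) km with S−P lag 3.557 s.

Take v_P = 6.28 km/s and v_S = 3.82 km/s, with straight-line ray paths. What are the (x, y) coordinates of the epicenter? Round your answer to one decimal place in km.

x ≈ 17.6 km, y ≈ -21.1 km

Distance from S−P lag: d = Δt · v_P v_S / (v_P − v_S) = Δt · (6.28·3.82)/(6.28−3.82) ≈ 9.7519·Δt.
So d_N-02 = 68.02, d_N-03 = 79.89, d_N-04 = 34.69 km.
Circle about each station: (x − 31.4)² + (y + 87.7)² = 68.02²; (x + 24.0)² + (y − 47.1)² = 79.89²; (x + 15.9)² + (y + 30.1)² = 34.69².
Subtracting pairs of circle equations eliminates x²+y² and gives linear equations (the radical axes):
-110.8 x + 269.6 y = -7638.53
-94.6 x + 115.2 y = -4095.11
Solving the 2×2 system: x ≈ 17.6, y ≈ -21.1 km.
Check against N-02 (with the unrounded x, y): √((x − 31.4)²+(y + 87.7)²) = 68.01 ≈ 68.02 km. ✓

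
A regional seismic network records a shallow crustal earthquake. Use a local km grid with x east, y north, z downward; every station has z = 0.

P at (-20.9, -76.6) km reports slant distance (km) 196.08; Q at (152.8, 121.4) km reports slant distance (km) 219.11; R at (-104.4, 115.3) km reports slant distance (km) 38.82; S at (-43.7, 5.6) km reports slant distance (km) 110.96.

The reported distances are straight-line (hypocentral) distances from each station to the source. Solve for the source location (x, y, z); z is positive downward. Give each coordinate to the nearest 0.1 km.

Each station gives a sphere (x−x_i)² + (y−y_i)² + z² = d_i² (stations at z=0).
Subtracting the P sphere from Q and R: z² cancels, leaving linear equations in x and y:
347.4 x + 396.0 y = 22219.60
-167.0 x + 383.8 y = 54829.45
Solving: x ≈ -66.100, y ≈ 114.098 km (keep extra digits for the depth step; rounded: -66.1, 114.1).
Then from the P sphere: z² = 196.08² − (x + 20.9)² − (y + 76.6)² with x = -66.100, y = 114.098, so z ≈ 6.213 ≈ 6.2 km.

x ≈ -66.1 km, y ≈ 114.1 km, depth ≈ 6.2 km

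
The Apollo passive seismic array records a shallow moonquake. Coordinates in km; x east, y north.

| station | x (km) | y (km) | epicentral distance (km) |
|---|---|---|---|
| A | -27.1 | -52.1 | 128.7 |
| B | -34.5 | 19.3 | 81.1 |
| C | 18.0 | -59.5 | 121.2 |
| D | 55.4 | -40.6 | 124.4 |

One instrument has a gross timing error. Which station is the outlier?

Solve using three stations at a time. Using A, B, C (subtract circle equations pairwise → linear system) gives (x, y) ≈ (35.3, 60.4).
Distances from that point to each station vs reported:
  A: calculated 128.6 vs reported 128.7 → residual 0.1 km
  B: calculated 81.0 vs reported 81.1 → residual 0.1 km
  C: calculated 121.1 vs reported 121.2 → residual 0.1 km
  D: calculated 103.0 vs reported 124.4 → residual 21.4 km
A, B, C are mutually consistent (residuals ≈ 0); D is off by 21.4 km.

D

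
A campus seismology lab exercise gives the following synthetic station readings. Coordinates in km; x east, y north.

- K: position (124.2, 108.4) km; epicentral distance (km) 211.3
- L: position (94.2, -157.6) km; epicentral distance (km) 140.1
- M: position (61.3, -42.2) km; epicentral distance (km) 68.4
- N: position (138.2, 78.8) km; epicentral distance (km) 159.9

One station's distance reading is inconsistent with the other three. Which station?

N

Solve using three stations at a time. Using K, L, M (subtract circle equations pairwise → linear system) gives (x, y) ≈ (-5.1, -58.7).
Distances from that point to each station vs reported:
  K: calculated 211.3 vs reported 211.3 → residual 0.0 km
  L: calculated 140.1 vs reported 140.1 → residual 0.0 km
  M: calculated 68.4 vs reported 68.4 → residual 0.0 km
  N: calculated 198.6 vs reported 159.9 → residual 38.7 km
K, L, M are mutually consistent (residuals ≈ 0); N is off by 38.7 km.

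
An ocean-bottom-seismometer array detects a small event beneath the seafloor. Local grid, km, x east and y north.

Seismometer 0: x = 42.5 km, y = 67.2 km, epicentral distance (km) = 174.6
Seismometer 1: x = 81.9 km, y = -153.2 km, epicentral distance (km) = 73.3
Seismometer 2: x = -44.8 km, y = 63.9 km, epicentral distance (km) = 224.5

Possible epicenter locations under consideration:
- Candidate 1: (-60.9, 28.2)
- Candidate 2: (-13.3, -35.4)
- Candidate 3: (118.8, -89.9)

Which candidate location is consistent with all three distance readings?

Candidate 3

For each candidate, compare |candidate − station| to the reported distance:
Candidate 1: residuals Seismometer 0 64.1, Seismometer 1 157.6, Seismometer 2 185.3 → max 185.3 km
Candidate 2: residuals Seismometer 0 57.8, Seismometer 1 78.2, Seismometer 2 120.3 → max 120.3 km
Candidate 3: residuals Seismometer 0 0.0, Seismometer 1 0.0, Seismometer 2 0.0 → max 0.0 km
Only Candidate 3 has all residuals ≈ 0.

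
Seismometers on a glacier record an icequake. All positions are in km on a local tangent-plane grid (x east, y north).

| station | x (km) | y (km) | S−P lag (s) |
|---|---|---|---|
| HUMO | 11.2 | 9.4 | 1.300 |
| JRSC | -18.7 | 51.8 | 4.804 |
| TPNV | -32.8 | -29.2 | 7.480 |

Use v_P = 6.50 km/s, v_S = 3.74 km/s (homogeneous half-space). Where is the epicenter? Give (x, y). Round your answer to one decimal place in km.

10.1 km east, 20.8 km north

Distance from S−P lag: d = Δt · v_P v_S / (v_P − v_S) = Δt · (6.50·3.74)/(6.50−3.74) ≈ 8.8080·Δt.
So d_HUMO = 11.45, d_JRSC = 42.31, d_TPNV = 65.88 km.
Circle about each station: (x − 11.2)² + (y − 9.4)² = 11.45²; (x + 18.7)² + (y − 51.8)² = 42.31²; (x + 32.8)² + (y + 29.2)² = 65.88².
Subtracting the HUMO equation from the JRSC and TPNV equations removes the quadratic terms:
-59.8 x + 84.8 y = 1160.10
-88.0 x − 77.2 y = -2494.39
Solving the 2×2 system: x ≈ 10.1, y ≈ 20.8 km.
Check against HUMO (with the unrounded x, y): √((x − 11.2)²+(y − 9.4)²) = 11.45 ≈ 11.45 km. ✓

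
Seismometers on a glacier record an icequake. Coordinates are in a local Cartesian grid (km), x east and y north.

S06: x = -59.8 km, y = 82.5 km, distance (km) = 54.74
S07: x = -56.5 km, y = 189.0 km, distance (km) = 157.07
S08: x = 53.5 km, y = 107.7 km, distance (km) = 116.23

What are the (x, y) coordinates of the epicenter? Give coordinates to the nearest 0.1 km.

Circle about each station: (x + 59.8)² + (y − 82.5)² = 54.74²; (x + 56.5)² + (y − 189.0)² = 157.07²; (x − 53.5)² + (y − 107.7)² = 116.23².
Subtracting the S06 equation from the S07 and S08 equations removes the quadratic terms:
6.6 x + 213.0 y = 6856.44
226.6 x + 50.4 y = -6433.70
Solving the 2×2 system: x ≈ -35.8, y ≈ 33.3 km.
Check against S06 (with the unrounded x, y): √((x + 59.8)²+(y − 82.5)²) = 54.74 ≈ 54.74 km. ✓

-35.8 km east, 33.3 km north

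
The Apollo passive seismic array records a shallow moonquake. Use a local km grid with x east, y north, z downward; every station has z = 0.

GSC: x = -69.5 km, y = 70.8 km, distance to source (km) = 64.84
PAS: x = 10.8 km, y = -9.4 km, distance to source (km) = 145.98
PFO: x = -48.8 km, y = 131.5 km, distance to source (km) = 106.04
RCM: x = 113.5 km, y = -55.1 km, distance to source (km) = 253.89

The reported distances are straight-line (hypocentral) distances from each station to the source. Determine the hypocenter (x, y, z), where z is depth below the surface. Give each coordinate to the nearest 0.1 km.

x ≈ -107.1 km, y ≈ 59.5 km, depth ≈ 51.6 km

Each station gives a sphere (x−x_i)² + (y−y_i)² + z² = d_i² (stations at z=0).
Subtracting the GSC sphere from PAS and PFO: z² cancels, leaving linear equations in x and y:
160.6 x − 160.4 y = -26743.82
41.4 x + 121.4 y = 2790.54
Solving: x ≈ -107.092, y ≈ 59.507 km (keep extra digits for the depth step; rounded: -107.1, 59.5).
Then from the GSC sphere: z² = 64.84² − (x + 69.5)² − (y − 70.8)² with x = -107.092, y = 59.507, so z ≈ 51.609 ≈ 51.6 km.
Check against RCM (with the unrounded solution): distance 253.89 ≈ 253.89 km. ✓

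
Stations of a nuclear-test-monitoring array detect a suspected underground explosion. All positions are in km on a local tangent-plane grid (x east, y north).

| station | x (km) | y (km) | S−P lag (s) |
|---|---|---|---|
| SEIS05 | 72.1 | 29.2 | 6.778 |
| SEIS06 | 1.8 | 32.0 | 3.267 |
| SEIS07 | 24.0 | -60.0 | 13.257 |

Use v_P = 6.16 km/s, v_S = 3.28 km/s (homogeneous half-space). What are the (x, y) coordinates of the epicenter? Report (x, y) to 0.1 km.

Distance from S−P lag: d = Δt · v_P v_S / (v_P − v_S) = Δt · (6.16·3.28)/(6.16−3.28) ≈ 7.0156·Δt.
So d_SEIS05 = 47.55, d_SEIS06 = 22.92, d_SEIS07 = 93.01 km.
Circle about each station: (x − 72.1)² + (y − 29.2)² = 47.55²; (x − 1.8)² + (y − 32.0)² = 22.92²; (x − 24.0)² + (y + 60.0)² = 93.01².
Subtracting the SEIS05 equation from the SEIS06 and SEIS07 equations removes the quadratic terms:
-140.6 x + 5.6 y = -3288.13
-96.2 x − 178.4 y = -8264.91
Solving the 2×2 system: x ≈ 24.7, y ≈ 33.0 km.

24.7 km east, 33.0 km north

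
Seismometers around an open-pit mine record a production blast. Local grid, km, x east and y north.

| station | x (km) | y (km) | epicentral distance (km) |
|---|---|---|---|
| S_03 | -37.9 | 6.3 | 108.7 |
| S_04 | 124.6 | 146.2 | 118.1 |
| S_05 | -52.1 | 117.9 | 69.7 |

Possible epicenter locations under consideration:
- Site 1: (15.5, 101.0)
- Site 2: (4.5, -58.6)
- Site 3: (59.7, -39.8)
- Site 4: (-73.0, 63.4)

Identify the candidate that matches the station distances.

Site 1

For each candidate, compare |candidate − station| to the reported distance:
Site 1: residuals S_03 0.0, S_04 0.0, S_05 0.0 → max 0.0 km
Site 2: residuals S_03 31.2, S_04 119.3, S_05 115.7 → max 119.3 km
Site 3: residuals S_03 0.8, S_04 78.9, S_05 123.6 → max 123.6 km
Site 4: residuals S_03 41.7, S_04 96.1, S_05 11.3 → max 96.1 km
Only Site 1 has all residuals ≈ 0.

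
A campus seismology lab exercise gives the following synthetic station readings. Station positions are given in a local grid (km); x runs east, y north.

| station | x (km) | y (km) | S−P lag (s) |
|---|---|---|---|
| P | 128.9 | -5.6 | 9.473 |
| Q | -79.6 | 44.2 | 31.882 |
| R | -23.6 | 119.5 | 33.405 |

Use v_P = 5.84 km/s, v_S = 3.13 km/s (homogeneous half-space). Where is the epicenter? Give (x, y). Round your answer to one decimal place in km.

105.6 km east, -65.1 km north

Distance from S−P lag: d = Δt · v_P v_S / (v_P − v_S) = Δt · (5.84·3.13)/(5.84−3.13) ≈ 6.7451·Δt.
So d_P = 63.90, d_Q = 215.05, d_R = 225.32 km.
Circle about each station: (x − 128.9)² + (y + 5.6)² = 63.90²; (x + 79.6)² + (y − 44.2)² = 215.05²; (x + 23.6)² + (y − 119.5)² = 225.32².
Subtracting pairs of circle equations eliminates x²+y² and gives linear equations (the radical axes):
-417.0 x + 99.6 y = -50520.06
-305.0 x + 250.2 y = -48495.25
Solving the 2×2 system: x ≈ 105.6, y ≈ -65.1 km.
Check against P (with the unrounded x, y): √((x − 128.9)²+(y + 5.6)²) = 63.89 ≈ 63.90 km. ✓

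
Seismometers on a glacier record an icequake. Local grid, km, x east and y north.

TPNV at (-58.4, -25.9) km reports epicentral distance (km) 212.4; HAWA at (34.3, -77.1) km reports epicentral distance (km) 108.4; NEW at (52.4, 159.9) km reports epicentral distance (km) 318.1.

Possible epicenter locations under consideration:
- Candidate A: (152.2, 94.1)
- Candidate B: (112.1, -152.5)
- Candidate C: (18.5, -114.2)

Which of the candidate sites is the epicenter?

Candidate B

For each candidate, compare |candidate − station| to the reported distance:
Candidate A: residuals TPNV 30.0, HAWA 99.5, NEW 198.6 → max 198.6 km
Candidate B: residuals TPNV 0.0, HAWA 0.1, NEW 0.0 → max 0.1 km
Candidate C: residuals TPNV 95.3, HAWA 68.1, NEW 41.9 → max 95.3 km
Only Candidate B has all residuals ≈ 0.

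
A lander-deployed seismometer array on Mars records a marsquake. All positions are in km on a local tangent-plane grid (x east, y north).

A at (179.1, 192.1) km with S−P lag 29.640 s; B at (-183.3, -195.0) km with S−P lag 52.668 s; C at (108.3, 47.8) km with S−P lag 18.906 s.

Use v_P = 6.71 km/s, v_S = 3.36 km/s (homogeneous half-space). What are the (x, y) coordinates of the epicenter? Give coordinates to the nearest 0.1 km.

-2.7 km east, 110.0 km north

Distance from S−P lag: d = Δt · v_P v_S / (v_P − v_S) = Δt · (6.71·3.36)/(6.71−3.36) ≈ 6.7300·Δt.
So d_A = 199.48, d_B = 354.46, d_C = 127.24 km.
Circle about each station: (x − 179.1)² + (y − 192.1)² = 199.48²; (x + 183.3)² + (y + 195.0)² = 354.46²; (x − 108.3)² + (y − 47.8)² = 127.24².
Subtracting the A equation from the B and C equations removes the quadratic terms:
-724.8 x − 774.2 y = -83204.95
-141.6 x − 288.6 y = -31363.24
Solving the 2×2 system: x ≈ -2.7, y ≈ 110.0 km.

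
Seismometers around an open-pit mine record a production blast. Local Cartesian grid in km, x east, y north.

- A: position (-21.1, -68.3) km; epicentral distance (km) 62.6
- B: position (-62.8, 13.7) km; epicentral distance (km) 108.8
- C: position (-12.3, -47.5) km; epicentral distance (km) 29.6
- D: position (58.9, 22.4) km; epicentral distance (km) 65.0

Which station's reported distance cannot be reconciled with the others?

C

Solve using three stations at a time. Using A, B, D (subtract circle equations pairwise → linear system) gives (x, y) ≈ (33.3, -37.3).
Distances from that point to each station vs reported:
  A: calculated 62.6 vs reported 62.6 → residual 0.0 km
  B: calculated 108.8 vs reported 108.8 → residual 0.0 km
  C: calculated 46.7 vs reported 29.6 → residual 17.1 km
  D: calculated 65.0 vs reported 65.0 → residual 0.0 km
A, B, D are mutually consistent (residuals ≈ 0); C is off by 17.1 km.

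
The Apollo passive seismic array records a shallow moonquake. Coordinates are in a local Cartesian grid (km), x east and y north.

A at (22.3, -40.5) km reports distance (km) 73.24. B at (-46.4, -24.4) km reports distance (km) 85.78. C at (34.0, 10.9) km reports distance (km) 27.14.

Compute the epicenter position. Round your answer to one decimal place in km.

Circle about each station: (x − 22.3)² + (y + 40.5)² = 73.24²; (x + 46.4)² + (y + 24.4)² = 85.78²; (x − 34.0)² + (y − 10.9)² = 27.14².
Subtracting the A equation from the B and C equations removes the quadratic terms:
-137.4 x + 32.2 y = -1383.33
23.4 x + 102.8 y = 3764.79
Solving the 2×2 system: x ≈ 17.7, y ≈ 32.6 km.

(17.7, 32.6)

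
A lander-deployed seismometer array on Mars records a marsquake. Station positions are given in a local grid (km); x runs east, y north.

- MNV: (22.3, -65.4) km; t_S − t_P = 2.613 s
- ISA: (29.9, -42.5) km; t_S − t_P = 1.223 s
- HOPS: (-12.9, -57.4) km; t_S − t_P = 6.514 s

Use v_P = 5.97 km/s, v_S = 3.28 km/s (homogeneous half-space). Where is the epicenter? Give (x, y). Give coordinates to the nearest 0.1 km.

Distance from S−P lag: d = Δt · v_P v_S / (v_P − v_S) = Δt · (5.97·3.28)/(5.97−3.28) ≈ 7.2794·Δt.
So d_MNV = 19.02, d_ISA = 8.90, d_HOPS = 47.42 km.
Circle about each station: (x − 22.3)² + (y + 65.4)² = 19.02²; (x − 29.9)² + (y + 42.5)² = 8.90²; (x + 12.9)² + (y + 57.4)² = 47.42².
Subtracting the MNV equation from the ISA and HOPS equations removes the quadratic terms:
15.2 x + 45.8 y = -1791.64
-70.4 x + 16.0 y = -3200.18
Solving the 2×2 system: x ≈ 34.0, y ≈ -50.4 km.
Check against MNV (with the unrounded x, y): √((x − 22.3)²+(y + 65.4)²) = 19.02 ≈ 19.02 km. ✓

34.0 km east, -50.4 km north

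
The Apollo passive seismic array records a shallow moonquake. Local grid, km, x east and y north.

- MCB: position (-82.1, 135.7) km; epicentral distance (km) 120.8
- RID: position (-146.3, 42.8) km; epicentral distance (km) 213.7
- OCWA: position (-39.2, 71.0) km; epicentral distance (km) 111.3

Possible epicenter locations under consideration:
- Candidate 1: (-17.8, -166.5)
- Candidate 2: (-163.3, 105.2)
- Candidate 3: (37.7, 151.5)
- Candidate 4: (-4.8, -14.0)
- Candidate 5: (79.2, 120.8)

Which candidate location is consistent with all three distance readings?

Candidate 3

For each candidate, compare |candidate − station| to the reported distance:
Candidate 1: residuals MCB 188.2, RID 31.9, OCWA 127.2 → max 188.2 km
Candidate 2: residuals MCB 34.1, RID 149.0, OCWA 17.4 → max 149.0 km
Candidate 3: residuals MCB 0.0, RID 0.0, OCWA 0.0 → max 0.0 km
Candidate 4: residuals MCB 47.7, RID 61.2, OCWA 19.6 → max 61.2 km
Candidate 5: residuals MCB 41.2, RID 24.9, OCWA 17.1 → max 41.2 km
Only Candidate 3 has all residuals ≈ 0.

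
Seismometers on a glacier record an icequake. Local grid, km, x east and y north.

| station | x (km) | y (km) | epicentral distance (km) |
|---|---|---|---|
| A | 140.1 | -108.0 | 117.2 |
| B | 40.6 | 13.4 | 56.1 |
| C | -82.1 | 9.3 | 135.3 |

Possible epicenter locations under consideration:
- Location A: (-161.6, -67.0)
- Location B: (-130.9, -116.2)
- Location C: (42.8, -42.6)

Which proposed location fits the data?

For each candidate, compare |candidate − station| to the reported distance:
Location A: residuals A 187.3, B 161.5, C 25.1 → max 187.3 km
Location B: residuals A 153.9, B 158.9, C 0.6 → max 158.9 km
Location C: residuals A 0.0, B 0.1, C 0.0 → max 0.1 km
Only Location C has all residuals ≈ 0.

Location C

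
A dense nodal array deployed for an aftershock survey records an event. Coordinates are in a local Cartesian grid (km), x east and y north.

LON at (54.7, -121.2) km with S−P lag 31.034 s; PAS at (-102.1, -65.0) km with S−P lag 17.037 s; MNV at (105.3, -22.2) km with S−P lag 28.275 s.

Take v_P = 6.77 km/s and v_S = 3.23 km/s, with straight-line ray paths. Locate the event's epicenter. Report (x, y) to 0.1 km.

x ≈ -60.8 km, y ≈ 31.8 km

Distance from S−P lag: d = Δt · v_P v_S / (v_P − v_S) = Δt · (6.77·3.23)/(6.77−3.23) ≈ 6.1771·Δt.
So d_LON = 191.70, d_PAS = 105.24, d_MNV = 174.66 km.
Circle about each station: (x − 54.7)² + (y + 121.2)² = 191.70²; (x + 102.1)² + (y + 65.0)² = 105.24²; (x − 105.3)² + (y + 22.2)² = 174.66².
Subtracting pairs of circle equations eliminates x²+y² and gives linear equations (the radical axes):
-313.6 x + 112.4 y = 22641.31
101.2 x + 198.0 y = 142.17
Solving the 2×2 system: x ≈ -60.8, y ≈ 31.8 km.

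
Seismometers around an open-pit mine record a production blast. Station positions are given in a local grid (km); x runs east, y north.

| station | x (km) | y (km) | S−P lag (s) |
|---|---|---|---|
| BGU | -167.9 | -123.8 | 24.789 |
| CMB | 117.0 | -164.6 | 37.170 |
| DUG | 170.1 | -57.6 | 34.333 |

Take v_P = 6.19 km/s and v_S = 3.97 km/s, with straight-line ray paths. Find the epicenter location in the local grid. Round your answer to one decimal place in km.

-148.3 km east, 149.9 km north

Distance from S−P lag: d = Δt · v_P v_S / (v_P − v_S) = Δt · (6.19·3.97)/(6.19−3.97) ≈ 11.0695·Δt.
So d_BGU = 274.40, d_CMB = 411.45, d_DUG = 380.05 km.
Circle about each station: (x + 167.9)² + (y + 123.8)² = 274.40²; (x − 117.0)² + (y + 164.6)² = 411.45²; (x − 170.1)² + (y + 57.6)² = 380.05².
Subtracting the BGU equation from the CMB and DUG equations removes the quadratic terms:
569.8 x − 81.6 y = -96730.43
676.0 x + 132.4 y = -80407.72
Solving the 2×2 system: x ≈ -148.3, y ≈ 149.9 km.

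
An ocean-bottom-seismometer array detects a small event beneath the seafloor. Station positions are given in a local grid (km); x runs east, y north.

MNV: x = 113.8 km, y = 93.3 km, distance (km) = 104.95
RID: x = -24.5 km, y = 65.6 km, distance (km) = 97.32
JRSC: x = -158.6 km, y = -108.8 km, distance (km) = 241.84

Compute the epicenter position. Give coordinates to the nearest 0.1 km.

53.5 km east, 7.4 km north

Circle about each station: (x − 113.8)² + (y − 93.3)² = 104.95²; (x + 24.5)² + (y − 65.6)² = 97.32²; (x + 158.6)² + (y + 108.8)² = 241.84².
Subtracting pairs of circle equations eliminates x²+y² and gives linear equations (the radical axes):
-276.6 x − 55.4 y = -15208.40
-544.8 x − 404.2 y = -32136.01
Solving the 2×2 system: x ≈ 53.5, y ≈ 7.4 km.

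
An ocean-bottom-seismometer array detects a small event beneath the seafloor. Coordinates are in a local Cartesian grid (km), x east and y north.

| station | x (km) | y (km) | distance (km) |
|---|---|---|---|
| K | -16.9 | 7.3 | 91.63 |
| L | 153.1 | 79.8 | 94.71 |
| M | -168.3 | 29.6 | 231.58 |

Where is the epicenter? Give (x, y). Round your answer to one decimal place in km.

(62.0, 53.9)

Circle about each station: (x + 16.9)² + (y − 7.3)² = 91.63²; (x − 153.1)² + (y − 79.8)² = 94.71²; (x + 168.3)² + (y − 29.6)² = 231.58².
Subtracting the K equation from the L and M equations removes the quadratic terms:
340.0 x + 145.0 y = 28894.82
-302.8 x + 44.6 y = -16371.09
Solving the 2×2 system: x ≈ 62.0, y ≈ 53.9 km.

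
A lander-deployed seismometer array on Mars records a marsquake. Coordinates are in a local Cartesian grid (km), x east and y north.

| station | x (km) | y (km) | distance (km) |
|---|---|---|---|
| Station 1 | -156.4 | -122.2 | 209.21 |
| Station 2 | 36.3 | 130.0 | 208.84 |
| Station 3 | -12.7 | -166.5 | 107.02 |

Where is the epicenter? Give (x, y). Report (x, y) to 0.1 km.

Circle about each station: (x + 156.4)² + (y + 122.2)² = 209.21²; (x − 36.3)² + (y − 130.0)² = 208.84²; (x + 12.7)² + (y + 166.5)² = 107.02².
Subtracting the Station 1 equation from the Station 2 and Station 3 equations removes the quadratic terms:
385.4 x + 504.4 y = -21021.43
287.4 x − 88.6 y = 20805.28
Solving the 2×2 system: x ≈ 48.2, y ≈ -78.5 km.
Check against Station 1 (with the unrounded x, y): √((x + 156.4)²+(y + 122.2)²) = 209.21 ≈ 209.21 km. ✓

(48.2, -78.5)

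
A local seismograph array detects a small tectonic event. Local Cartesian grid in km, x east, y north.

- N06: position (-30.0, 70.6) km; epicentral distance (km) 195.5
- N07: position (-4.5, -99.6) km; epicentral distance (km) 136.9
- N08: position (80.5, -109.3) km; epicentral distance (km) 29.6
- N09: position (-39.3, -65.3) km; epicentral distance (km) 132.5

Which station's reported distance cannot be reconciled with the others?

Solve using three stations at a time. Using N06, N08, N09 (subtract circle equations pairwise → linear system) gives (x, y) ≈ (92.1, -82.1).
Distances from that point to each station vs reported:
  N06: calculated 195.5 vs reported 195.5 → residual 0.0 km
  N07: calculated 98.2 vs reported 136.9 → residual 38.7 km
  N08: calculated 29.6 vs reported 29.6 → residual 0.0 km
  N09: calculated 132.5 vs reported 132.5 → residual 0.0 km
N06, N08, N09 are mutually consistent (residuals ≈ 0); N07 is off by 38.7 km.

N07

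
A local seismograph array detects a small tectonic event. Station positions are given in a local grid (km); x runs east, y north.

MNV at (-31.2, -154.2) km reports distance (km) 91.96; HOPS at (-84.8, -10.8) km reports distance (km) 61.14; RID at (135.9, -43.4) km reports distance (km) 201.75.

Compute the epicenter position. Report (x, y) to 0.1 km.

Circle about each station: (x + 31.2)² + (y + 154.2)² = 91.96²; (x + 84.8)² + (y + 10.8)² = 61.14²; (x − 135.9)² + (y + 43.4)² = 201.75².
Subtracting the MNV equation from the HOPS and RID equations removes the quadratic terms:
-107.2 x + 286.8 y = -12724.86
334.2 x + 221.6 y = -36645.13
Solving the 2×2 system: x ≈ -64.3, y ≈ -68.4 km.

(-64.3, -68.4)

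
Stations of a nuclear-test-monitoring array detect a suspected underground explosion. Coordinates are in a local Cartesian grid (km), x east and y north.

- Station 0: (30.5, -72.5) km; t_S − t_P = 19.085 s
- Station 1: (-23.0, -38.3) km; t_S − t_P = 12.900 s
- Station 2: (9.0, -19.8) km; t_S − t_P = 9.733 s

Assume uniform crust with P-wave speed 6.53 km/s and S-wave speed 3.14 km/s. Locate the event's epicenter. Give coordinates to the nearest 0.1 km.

-4.5 km east, 37.5 km north

Distance from S−P lag: d = Δt · v_P v_S / (v_P − v_S) = Δt · (6.53·3.14)/(6.53−3.14) ≈ 6.0484·Δt.
So d_Station 0 = 115.43, d_Station 1 = 78.02, d_Station 2 = 58.87 km.
Circle about each station: (x − 30.5)² + (y + 72.5)² = 115.43²; (x + 23.0)² + (y + 38.3)² = 78.02²; (x − 9.0)² + (y + 19.8)² = 58.87².
Subtracting pairs of circle equations eliminates x²+y² and gives linear equations (the radical axes):
-107.0 x + 68.4 y = 3046.35
-43.0 x + 105.4 y = 4144.95
Solving the 2×2 system: x ≈ -4.5, y ≈ 37.5 km.
Check against Station 0 (with the unrounded x, y): √((x − 30.5)²+(y + 72.5)²) = 115.42 ≈ 115.43 km. ✓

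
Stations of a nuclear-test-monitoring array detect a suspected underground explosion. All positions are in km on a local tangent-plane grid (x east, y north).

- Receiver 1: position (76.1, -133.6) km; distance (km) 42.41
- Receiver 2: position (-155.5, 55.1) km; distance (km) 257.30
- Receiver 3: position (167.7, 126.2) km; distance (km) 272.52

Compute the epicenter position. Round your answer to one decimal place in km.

Circle about each station: (x − 76.1)² + (y + 133.6)² = 42.41²; (x + 155.5)² + (y − 55.1)² = 257.30²; (x − 167.7)² + (y − 126.2)² = 272.52².
Subtracting pairs of circle equations eliminates x²+y² and gives linear equations (the radical axes):
-463.2 x + 377.4 y = -60828.59
183.2 x + 519.6 y = -52058.98
Solving the 2×2 system: x ≈ 38.6, y ≈ -113.8 km.
Check against Receiver 1 (with the unrounded x, y): √((x − 76.1)²+(y + 133.6)²) = 42.40 ≈ 42.41 km. ✓

38.6 km east, -113.8 km north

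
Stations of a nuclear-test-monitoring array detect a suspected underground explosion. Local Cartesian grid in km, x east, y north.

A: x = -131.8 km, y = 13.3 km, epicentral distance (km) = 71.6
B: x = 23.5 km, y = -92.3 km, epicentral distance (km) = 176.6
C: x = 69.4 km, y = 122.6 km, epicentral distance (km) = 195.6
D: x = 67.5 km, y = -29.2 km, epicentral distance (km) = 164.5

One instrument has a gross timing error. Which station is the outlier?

Solve using three stations at a time. Using A, B, D (subtract circle equations pairwise → linear system) gives (x, y) ≈ (-73.7, 55.1).
Distances from that point to each station vs reported:
  A: calculated 71.5 vs reported 71.6 → residual 0.1 km
  B: calculated 176.6 vs reported 176.6 → residual 0.0 km
  C: calculated 158.3 vs reported 195.6 → residual 37.3 km
  D: calculated 164.5 vs reported 164.5 → residual 0.0 km
A, B, D are mutually consistent (residuals ≈ 0); C is off by 37.3 km.

C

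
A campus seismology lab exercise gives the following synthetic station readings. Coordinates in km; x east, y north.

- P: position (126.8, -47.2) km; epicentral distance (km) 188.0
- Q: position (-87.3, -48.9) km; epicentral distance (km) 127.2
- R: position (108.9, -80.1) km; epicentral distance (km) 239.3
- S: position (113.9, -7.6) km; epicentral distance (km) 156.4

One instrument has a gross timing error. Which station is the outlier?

R

Solve using three stations at a time. Using P, Q, S (subtract circle equations pairwise → linear system) gives (x, y) ≈ (-25.9, 62.4).
Distances from that point to each station vs reported:
  P: calculated 187.9 vs reported 188.0 → residual 0.1 km
  Q: calculated 127.1 vs reported 127.2 → residual 0.1 km
  R: calculated 196.1 vs reported 239.3 → residual 43.2 km
  S: calculated 156.3 vs reported 156.4 → residual 0.1 km
P, Q, S are mutually consistent (residuals ≈ 0); R is off by 43.2 km.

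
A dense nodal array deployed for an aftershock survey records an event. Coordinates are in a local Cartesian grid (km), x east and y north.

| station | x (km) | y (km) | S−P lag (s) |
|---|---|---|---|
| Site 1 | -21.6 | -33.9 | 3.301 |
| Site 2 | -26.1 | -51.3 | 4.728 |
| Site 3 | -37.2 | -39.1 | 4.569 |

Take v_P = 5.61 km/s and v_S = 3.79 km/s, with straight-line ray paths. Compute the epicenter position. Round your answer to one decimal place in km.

Distance from S−P lag: d = Δt · v_P v_S / (v_P − v_S) = Δt · (5.61·3.79)/(5.61−3.79) ≈ 11.6824·Δt.
So d_Site 1 = 38.56, d_Site 2 = 55.23, d_Site 3 = 53.38 km.
Circle about each station: (x + 21.6)² + (y + 33.9)² = 38.56²; (x + 26.1)² + (y + 51.3)² = 55.23²; (x + 37.2)² + (y + 39.1)² = 53.38².
Subtracting pairs of circle equations eliminates x²+y² and gives linear equations (the radical axes):
-9.0 x − 34.8 y = 133.65
-31.2 x − 10.4 y = -65.67
Solving the 2×2 system: x ≈ 3.7, y ≈ -4.8 km.

x ≈ 3.7 km, y ≈ -4.8 km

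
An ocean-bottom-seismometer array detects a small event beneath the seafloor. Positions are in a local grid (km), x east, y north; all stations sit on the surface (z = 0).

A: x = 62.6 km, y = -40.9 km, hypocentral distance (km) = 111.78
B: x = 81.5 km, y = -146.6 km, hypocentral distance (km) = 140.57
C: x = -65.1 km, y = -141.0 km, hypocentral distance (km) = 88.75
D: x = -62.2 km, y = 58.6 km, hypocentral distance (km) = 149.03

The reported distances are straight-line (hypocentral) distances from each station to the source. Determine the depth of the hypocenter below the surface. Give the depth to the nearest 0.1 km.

z ≈ 51.1 km

Each station gives a sphere (x−x_i)² + (y−y_i)² + z² = d_i² (stations at z=0).
Subtracting the A sphere from B and C: z² cancels, leaving linear equations in x and y:
37.8 x − 211.4 y = 15277.08
-255.4 x − 200.2 y = 23145.65
Solving: x ≈ -29.801, y ≈ -77.595 km (keep extra digits for the depth step; rounded: -29.8, -77.6).
Then from the A sphere: z² = 111.78² − (x − 62.6)² − (y + 40.9)² with x = -29.801, y = -77.595, so z ≈ 51.091 ≈ 51.1 km.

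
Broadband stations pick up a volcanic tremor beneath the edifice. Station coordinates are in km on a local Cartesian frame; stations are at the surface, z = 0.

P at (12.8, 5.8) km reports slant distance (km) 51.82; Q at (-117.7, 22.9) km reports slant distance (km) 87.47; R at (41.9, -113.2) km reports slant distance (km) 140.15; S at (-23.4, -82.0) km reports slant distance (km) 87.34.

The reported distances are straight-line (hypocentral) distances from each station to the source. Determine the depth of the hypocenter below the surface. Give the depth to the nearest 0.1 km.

Each station gives a sphere (x−x_i)² + (y−y_i)² + z² = d_i² (stations at z=0).
Subtracting the P sphere from Q and R: z² cancels, leaving linear equations in x and y:
-261.0 x + 34.2 y = 9214.53
58.2 x − 238.0 y = -2584.34
Solving: x ≈ -35.003, y ≈ 2.299 km (keep extra digits for the depth step; rounded: -35.0, 2.3).
Then from the P sphere: z² = 51.82² − (x − 12.8)² − (y − 5.8)² with x = -35.003, y = 2.299, so z ≈ 19.696 ≈ 19.7 km.
Check against S (with the unrounded solution): distance 87.34 ≈ 87.34 km. ✓

19.7 km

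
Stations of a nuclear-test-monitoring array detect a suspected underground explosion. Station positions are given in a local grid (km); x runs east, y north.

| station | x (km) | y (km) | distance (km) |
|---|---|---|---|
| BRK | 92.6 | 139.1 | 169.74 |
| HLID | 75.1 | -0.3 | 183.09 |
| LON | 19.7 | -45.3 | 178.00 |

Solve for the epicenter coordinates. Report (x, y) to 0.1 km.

-73.9 km east, 106.1 km north

Circle about each station: (x − 92.6)² + (y − 139.1)² = 169.74²; (x − 75.1)² + (y + 0.3)² = 183.09²; (x − 19.7)² + (y + 45.3)² = 178.00².
Subtracting the BRK equation from the HLID and LON equations removes the quadratic terms:
-35.0 x − 278.8 y = -26993.75
-145.8 x − 368.8 y = -28355.72
Solving the 2×2 system: x ≈ -73.9, y ≈ 106.1 km.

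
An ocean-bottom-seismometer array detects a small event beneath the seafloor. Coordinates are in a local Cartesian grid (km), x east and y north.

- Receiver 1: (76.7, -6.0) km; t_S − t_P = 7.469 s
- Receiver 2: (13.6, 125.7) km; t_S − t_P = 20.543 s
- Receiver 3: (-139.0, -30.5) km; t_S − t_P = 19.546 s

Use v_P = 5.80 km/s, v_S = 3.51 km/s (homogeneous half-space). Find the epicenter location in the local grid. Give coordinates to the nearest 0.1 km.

Distance from S−P lag: d = Δt · v_P v_S / (v_P − v_S) = Δt · (5.80·3.51)/(5.80−3.51) ≈ 8.8900·Δt.
So d_Receiver 1 = 66.40, d_Receiver 2 = 182.63, d_Receiver 3 = 173.76 km.
Circle about each station: (x − 76.7)² + (y + 6.0)² = 66.40²; (x − 13.6)² + (y − 125.7)² = 182.63²; (x + 139.0)² + (y + 30.5)² = 173.76².
Subtracting the Receiver 1 equation from the Receiver 2 and Receiver 3 equations removes the quadratic terms:
-126.2 x + 263.4 y = -18878.20
-431.4 x − 49.0 y = -11451.22
Solving the 2×2 system: x ≈ 32.9, y ≈ -55.9 km.

32.9 km east, -55.9 km north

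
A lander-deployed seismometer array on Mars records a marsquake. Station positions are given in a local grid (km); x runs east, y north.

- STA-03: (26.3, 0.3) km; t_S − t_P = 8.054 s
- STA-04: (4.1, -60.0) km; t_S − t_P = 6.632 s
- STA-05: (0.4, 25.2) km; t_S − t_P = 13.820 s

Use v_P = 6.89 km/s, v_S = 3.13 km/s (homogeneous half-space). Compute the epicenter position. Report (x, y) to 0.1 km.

x ≈ 38.7 km, y ≈ -44.2 km

Distance from S−P lag: d = Δt · v_P v_S / (v_P − v_S) = Δt · (6.89·3.13)/(6.89−3.13) ≈ 5.7356·Δt.
So d_STA-03 = 46.19, d_STA-04 = 38.04, d_STA-05 = 79.27 km.
Circle about each station: (x − 26.3)² + (y − 0.3)² = 46.19²; (x − 4.1)² + (y + 60.0)² = 38.04²; (x − 0.4)² + (y − 25.2)² = 79.27².
Subtracting pairs of circle equations eliminates x²+y² and gives linear equations (the radical axes):
-44.4 x − 120.6 y = 3611.50
-51.8 x + 49.8 y = -4206.80
Solving the 2×2 system: x ≈ 38.7, y ≈ -44.2 km.
Check against STA-03 (with the unrounded x, y): √((x − 26.3)²+(y − 0.3)²) = 46.20 ≈ 46.19 km. ✓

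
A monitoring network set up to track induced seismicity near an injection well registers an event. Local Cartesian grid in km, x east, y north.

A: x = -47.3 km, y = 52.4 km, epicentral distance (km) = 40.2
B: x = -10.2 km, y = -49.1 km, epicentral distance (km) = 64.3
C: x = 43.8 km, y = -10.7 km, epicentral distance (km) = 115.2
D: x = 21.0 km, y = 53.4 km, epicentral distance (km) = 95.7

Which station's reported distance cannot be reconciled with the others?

B

Solve using three stations at a time. Using A, C, D (subtract circle equations pairwise → linear system) gives (x, y) ≈ (-67.9, 17.8).
Distances from that point to each station vs reported:
  A: calculated 40.3 vs reported 40.2 → residual 0.1 km
  B: calculated 88.3 vs reported 64.3 → residual 24.0 km
  C: calculated 115.2 vs reported 115.2 → residual 0.0 km
  D: calculated 95.7 vs reported 95.7 → residual 0.0 km
A, C, D are mutually consistent (residuals ≈ 0); B is off by 24.0 km.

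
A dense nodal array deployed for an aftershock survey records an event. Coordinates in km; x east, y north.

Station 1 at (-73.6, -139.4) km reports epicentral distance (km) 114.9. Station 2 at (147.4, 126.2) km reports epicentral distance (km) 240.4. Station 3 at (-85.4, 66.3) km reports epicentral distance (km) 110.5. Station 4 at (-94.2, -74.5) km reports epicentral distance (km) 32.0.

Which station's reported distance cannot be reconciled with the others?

Solve using three stations at a time. Using Station 1, Station 2, Station 3 (subtract circle equations pairwise → linear system) gives (x, y) ≈ (-34.0, -31.5).
Distances from that point to each station vs reported:
  Station 1: calculated 114.9 vs reported 114.9 → residual 0.0 km
  Station 2: calculated 240.4 vs reported 240.4 → residual 0.0 km
  Station 3: calculated 110.5 vs reported 110.5 → residual 0.0 km
  Station 4: calculated 73.9 vs reported 32.0 → residual 41.9 km
Station 1, Station 2, Station 3 are mutually consistent (residuals ≈ 0); Station 4 is off by 41.9 km.

Station 4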